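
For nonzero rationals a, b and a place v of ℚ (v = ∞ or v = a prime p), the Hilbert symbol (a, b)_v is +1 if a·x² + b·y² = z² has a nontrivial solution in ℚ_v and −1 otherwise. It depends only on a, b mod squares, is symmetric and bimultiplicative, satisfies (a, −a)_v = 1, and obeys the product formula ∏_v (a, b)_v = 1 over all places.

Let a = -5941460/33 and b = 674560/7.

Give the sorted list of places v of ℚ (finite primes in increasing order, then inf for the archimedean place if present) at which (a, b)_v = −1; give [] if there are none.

[17, 31]

Mod squares: a ≡ -35805, b ≡ 18445. Check v ∈ {∞, 2, 3, 5, 7, 11, 17, 31, 37}.
v=11: a=11^-1·(≡1), b=11^0·(≡1) mod 11; (1|11)=+1, (1|11)=+1; (−1)^{-1·0·5}·(+1)^0·(+1)^-1 = +1.
v=∞: -35805 < 0 and 18445 > 0  ⇒  (a,b)_∞ = +1.
v=7: a=7^1·(≡1), b=7^-1·(≡5) mod 7; (1|7)=+1, (5|7)=-1; (−1)^{1·-1·3}·(+1)^-1·(-1)^1 = +1.
v=17: a=17^0·(≡11), b=17^1·(≡10) mod 17; (11|17)=-1, (10|17)=-1; (−1)^{0·1·8}·(-1)^1·(-1)^0 = -1.
v=31: a=31^1·(≡22), b=31^1·(≡13) mod 31; (22|31)=-1, (13|31)=-1; (−1)^{1·1·15}·(-1)^1·(-1)^1 = -1.
v=37: a=37^2·(≡12), b=37^0·(≡23) mod 37; (12|37)=+1, (23|37)=-1; (−1)^{2·0·18}·(+1)^0·(-1)^2 = +1.
v=2: v_2(a)=2, v_2(b)=8; units ≡ 3, 5 (mod 8); ε·ε+αω+βω = 1·0+2·1+8·1 ≡ 0  ⇒  (a,b)_2 = +1.
v=5: a=5^1·(≡1), b=5^1·(≡1) mod 5; (1|5)=+1, (1|5)=+1; (−1)^{1·1·2}·(+1)^1·(+1)^1 = +1.
v=3: a=3^-1·(≡2), b=3^0·(≡1) mod 3; (2|3)=-1, (1|3)=+1; (−1)^{-1·0·1}·(-1)^0·(+1)^-1 = +1.
Ram(-35805, 18445) = {17, 31}; no ℚ_17-point on the conic.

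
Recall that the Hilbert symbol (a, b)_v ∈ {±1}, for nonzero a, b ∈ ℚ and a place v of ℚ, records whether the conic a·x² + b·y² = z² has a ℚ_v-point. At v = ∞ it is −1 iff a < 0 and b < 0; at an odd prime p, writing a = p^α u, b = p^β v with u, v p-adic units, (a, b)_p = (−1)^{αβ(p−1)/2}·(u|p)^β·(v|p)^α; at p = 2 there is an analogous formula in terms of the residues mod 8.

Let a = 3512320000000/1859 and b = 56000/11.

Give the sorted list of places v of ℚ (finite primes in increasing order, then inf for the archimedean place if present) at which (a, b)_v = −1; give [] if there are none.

[5, 7]

Mod squares: a ≡ 770, b ≡ 385. Check v ∈ {∞, 2, 5, 7, 11, 13}.
v=2: v_2(a)=17, v_2(b)=6; units ≡ 1, 1 (mod 8); ε·ε+αω+βω = 0·0+17·0+6·0 ≡ 0  ⇒  (a,b)_2 = +1.
v=5: a=5^7·(≡4), b=5^3·(≡3) mod 5; (4|5)=+1, (3|5)=-1; (−1)^{7·3·2}·(+1)^3·(-1)^7 = -1.
v=11: a=11^-1·(≡5), b=11^-1·(≡10) mod 11; (5|11)=+1, (10|11)=-1; (−1)^{-1·-1·5}·(+1)^-1·(-1)^-1 = +1.
v=7: a=7^3·(≡5), b=7^1·(≡5) mod 7; (5|7)=-1, (5|7)=-1; (−1)^{3·1·3}·(-1)^1·(-1)^3 = -1.
v=13: a=13^-2·(≡10), b=13^0·(≡2) mod 13; (10|13)=+1, (2|13)=-1; (−1)^{-2·0·6}·(+1)^0·(-1)^-2 = +1.
v=∞: 770 > 0 and 385 > 0  ⇒  (a,b)_∞ = +1.
|Ram(770, 385)| = 2, even; anisotropic at {5, 7}.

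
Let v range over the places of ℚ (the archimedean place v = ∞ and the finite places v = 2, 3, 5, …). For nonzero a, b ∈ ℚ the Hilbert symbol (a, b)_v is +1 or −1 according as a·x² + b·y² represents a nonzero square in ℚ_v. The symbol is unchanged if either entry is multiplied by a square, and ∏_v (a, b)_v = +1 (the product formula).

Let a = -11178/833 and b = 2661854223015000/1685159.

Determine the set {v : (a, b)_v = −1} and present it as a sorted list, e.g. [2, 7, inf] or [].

Mod squares: a ≡ -2346, b ≡ 4056234. Check v ∈ {∞, 2, 3, 5, 7, 13, 17, 19, 23}.
v=13: a=13^0·(≡2), b=13^1·(≡11) mod 13; (2|13)=-1, (11|13)=-1; (−1)^{0·1·6}·(-1)^1·(-1)^0 = -1.
v=7: a=7^-2·(≡5), b=7^-3·(≡1) mod 7; (5|7)=-1, (1|7)=+1; (−1)^{-2·-3·3}·(-1)^-3·(+1)^-2 = -1.
v=19: a=19^0·(≡2), b=19^1·(≡15) mod 19; (2|19)=-1, (15|19)=-1; (−1)^{0·1·9}·(-1)^1·(-1)^0 = -1.
v=5: a=5^0·(≡4), b=5^4·(≡1) mod 5; (4|5)=+1, (1|5)=+1; (−1)^{0·4·2}·(+1)^4·(+1)^0 = +1.
v=3: a=3^5·(≡1), b=3^11·(≡2) mod 3; (1|3)=+1, (2|3)=-1; (−1)^{5·11·1}·(+1)^11·(-1)^5 = +1.
v=∞: -2346 < 0 and 4056234 > 0  ⇒  (a,b)_∞ = +1.
v=17: a=17^-1·(≡13), b=17^-3·(≡11) mod 17; (13|17)=+1, (11|17)=-1; (−1)^{-1·-3·8}·(+1)^-3·(-1)^-1 = -1.
v=2: v_2(a)=1, v_2(b)=3; units ≡ 3, 5 (mod 8); ε·ε+αω+βω = 1·0+1·1+3·1 ≡ 0  ⇒  (a,b)_2 = +1.
v=23: a=23^1·(≡4), b=23^3·(≡20) mod 23; (4|23)=+1, (20|23)=-1; (−1)^{1·3·11}·(+1)^3·(-1)^1 = +1.
|Ram(-2346, 4056234)| = 4, even; anisotropic at {7, 13, 17, 19}.

[7, 13, 17, 19]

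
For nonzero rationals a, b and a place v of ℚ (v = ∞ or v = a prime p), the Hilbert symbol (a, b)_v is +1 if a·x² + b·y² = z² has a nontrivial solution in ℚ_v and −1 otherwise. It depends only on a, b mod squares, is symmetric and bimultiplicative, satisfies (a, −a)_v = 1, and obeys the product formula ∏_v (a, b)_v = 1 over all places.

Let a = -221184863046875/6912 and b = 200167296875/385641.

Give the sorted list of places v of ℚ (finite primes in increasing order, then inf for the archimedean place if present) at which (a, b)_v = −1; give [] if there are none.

[2, 3, 5, 17]

(a, b) ≡ (-105, 1547) mod (ℚ^×)²; places V = {2, 3, 5, 7, 13, 17, 23, ∞}.
(a,b)_13: α=4, u≡4; β=3, v≡5 (mod 13); (4|13)=+1, (5|13)=-1; sign (−1)^0·+1^3·-1^4 = +1.
(a,b)_∞: sgn(-105)=−, sgn(1547)=+, so +1.
(a,b)_17: α=2, u≡14; β=1, v≡11 (mod 17); (14|17)=-1, (11|17)=-1; sign (−1)^0·-1^1·-1^2 = -1.
(a,b)_3: α=-3, u≡1; β=-6, v≡2 (mod 3); (1|3)=+1, (2|3)=-1; sign (−1)^0·+1^-6·-1^-3 = -1.
(a,b)_23: α=0, u≡19; β=-2, v≡3 (mod 23); (19|23)=-1, (3|23)=+1; sign (−1)^0·-1^-2·+1^0 = +1.
(a,b)_2: α=-8, β=0; u≡7, v≡3 (mod 8); ε(u)ε(v)=1·1, αω(v)=-8·1, βω(u)=0·0; sum ≡ 1  ⇒  -1.
(a,b)_7: α=3, u≡6; β=3, v≡1 (mod 7); (6|7)=-1, (1|7)=+1; sign (−1)^1·-1^3·+1^3 = +1.
(a,b)_5: α=7, u≡4; β=6, v≡2 (mod 5); (4|5)=+1, (2|5)=-1; sign (−1)^0·+1^6·-1^7 = -1.
Ram(-105, 1547) = {2, 3, 5, 17}; no ℚ_2-point on the conic.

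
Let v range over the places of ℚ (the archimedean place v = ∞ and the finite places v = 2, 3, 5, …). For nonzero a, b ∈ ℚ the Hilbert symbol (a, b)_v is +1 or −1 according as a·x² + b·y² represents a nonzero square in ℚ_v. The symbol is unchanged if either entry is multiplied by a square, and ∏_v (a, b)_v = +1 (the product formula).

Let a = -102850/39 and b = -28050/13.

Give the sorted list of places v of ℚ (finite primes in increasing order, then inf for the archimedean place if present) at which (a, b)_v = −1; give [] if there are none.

[2, 13, 17, inf]

(a, b) ≡ (-1326, -14586) mod (ℚ^×)²; places V = {2, 3, 5, 11, 13, 17, ∞}.
(a,b)_13: α=-1, u≡2; β=-1, v≡4 (mod 13); (2|13)=-1, (4|13)=+1; sign (−1)^0·-1^-1·+1^-1 = -1.
(a,b)_11: α=2, u≡5; β=1, v≡1 (mod 11); (5|11)=+1, (1|11)=+1; sign (−1)^0·+1^1·+1^2 = +1.
(a,b)_5: α=2, u≡4; β=2, v≡1 (mod 5); (4|5)=+1, (1|5)=+1; sign (−1)^0·+1^2·+1^2 = +1.
(a,b)_3: α=-1, u≡2; β=1, v≡1 (mod 3); (2|3)=-1, (1|3)=+1; sign (−1)^1·-1^1·+1^-1 = +1.
(a,b)_2: α=1, β=1; u≡1, v≡3 (mod 8); ε(u)ε(v)=0·1, αω(v)=1·1, βω(u)=1·0; sum ≡ 1  ⇒  -1.
(a,b)_17: α=1, u≡14; β=1, v≡13 (mod 17); (14|17)=-1, (13|17)=+1; sign (−1)^0·-1^1·+1^1 = -1.
(a,b)_∞: sgn(-1326)=−, sgn(-14586)=−, so -1.
(-1326, -14586 / ℚ) ramifies at {2, 13, 17, ∞}: a division algebra.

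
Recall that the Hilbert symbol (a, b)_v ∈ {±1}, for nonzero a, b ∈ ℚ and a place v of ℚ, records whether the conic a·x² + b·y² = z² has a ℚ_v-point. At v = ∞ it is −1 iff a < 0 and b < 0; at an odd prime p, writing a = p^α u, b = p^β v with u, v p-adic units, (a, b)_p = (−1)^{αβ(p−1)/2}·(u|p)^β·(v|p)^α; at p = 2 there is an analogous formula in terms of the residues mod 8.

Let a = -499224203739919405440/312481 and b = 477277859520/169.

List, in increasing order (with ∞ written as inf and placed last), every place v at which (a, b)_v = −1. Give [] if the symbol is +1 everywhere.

(a, b) ≡ (-2310, 1155) mod (ℚ^×)²; places V = {2, 3, 5, 7, 11, 13, 43, ∞}.
(a,b)_3: α=9, u≡1; β=3, v≡1 (mod 3); (1|3)=+1, (1|3)=+1; sign (−1)^1·+1^3·+1^9 = -1.
(a,b)_5: α=1, u≡2; β=1, v≡1 (mod 5); (2|5)=-1, (1|5)=+1; sign (−1)^0·-1^1·+1^1 = -1.
(a,b)_43: α=-2, u≡20; β=0, v≡27 (mod 43); (20|43)=-1, (27|43)=-1; sign (−1)^0·-1^0·-1^-2 = +1.
(a,b)_∞: sgn(-2310)=−, sgn(1155)=+, so +1.
(a,b)_7: α=5, u≡3; β=3, v≡4 (mod 7); (3|7)=-1, (4|7)=+1; sign (−1)^1·-1^3·+1^5 = +1.
(a,b)_11: α=9, u≡2; β=5, v≡8 (mod 11); (2|11)=-1, (8|11)=-1; sign (−1)^1·-1^5·-1^9 = -1.
(a,b)_13: α=-2, u≡3; β=-2, v≡7 (mod 13); (3|13)=+1, (7|13)=-1; sign (−1)^0·+1^-2·-1^-2 = +1.
(a,b)_2: α=7, β=6; u≡5, v≡3 (mod 8); ε(u)ε(v)=0·1, αω(v)=7·1, βω(u)=6·1; sum ≡ 1  ⇒  -1.
|Ram(-2310, 1155)| = 4, even; anisotropic at {2, 3, 5, 11}.

[2, 3, 5, 11]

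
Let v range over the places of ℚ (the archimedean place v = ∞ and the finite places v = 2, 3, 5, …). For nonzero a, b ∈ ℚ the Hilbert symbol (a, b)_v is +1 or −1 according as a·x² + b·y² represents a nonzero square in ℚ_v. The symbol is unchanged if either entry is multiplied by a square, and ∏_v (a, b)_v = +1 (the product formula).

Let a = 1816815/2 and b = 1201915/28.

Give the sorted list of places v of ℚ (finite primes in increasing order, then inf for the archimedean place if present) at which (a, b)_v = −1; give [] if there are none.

[2, 13]

(a, b) ≡ (30030, 5005) mod (ℚ^×)²; places V = {2, 3, 5, 7, 11, 13, 41, ∞}.
(a,b)_5: α=1, u≡4; β=1, v≡1 (mod 5); (4|5)=+1, (1|5)=+1; sign (−1)^0·+1^1·+1^1 = +1.
(a,b)_41: α=0, u≡32; β=2, v≡27 (mod 41); (32|41)=+1, (27|41)=-1; sign (−1)^0·+1^2·-1^0 = +1.
(a,b)_3: α=1, u≡2; β=0, v≡1 (mod 3); (2|3)=-1, (1|3)=+1; sign (−1)^0·-1^0·+1^1 = +1.
(a,b)_7: α=1, u≡3; β=-1, v≡2 (mod 7); (3|7)=-1, (2|7)=+1; sign (−1)^1·-1^-1·+1^1 = +1.
(a,b)_2: α=-1, β=-2; u≡7, v≡5 (mod 8); ε(u)ε(v)=1·0, αω(v)=-1·1, βω(u)=-2·0; sum ≡ 1  ⇒  -1.
(a,b)_∞: sgn(30030)=+, sgn(5005)=+, so +1.
(a,b)_11: α=3, u≡6; β=1, v≡4 (mod 11); (6|11)=-1, (4|11)=+1; sign (−1)^1·-1^1·+1^3 = +1.
(a,b)_13: α=1, u≡9; β=1, v≡6 (mod 13); (9|13)=+1, (6|13)=-1; sign (−1)^0·+1^1·-1^1 = -1.
Ram(30030, 5005) = {2, 13}; no ℚ_2-point on the conic.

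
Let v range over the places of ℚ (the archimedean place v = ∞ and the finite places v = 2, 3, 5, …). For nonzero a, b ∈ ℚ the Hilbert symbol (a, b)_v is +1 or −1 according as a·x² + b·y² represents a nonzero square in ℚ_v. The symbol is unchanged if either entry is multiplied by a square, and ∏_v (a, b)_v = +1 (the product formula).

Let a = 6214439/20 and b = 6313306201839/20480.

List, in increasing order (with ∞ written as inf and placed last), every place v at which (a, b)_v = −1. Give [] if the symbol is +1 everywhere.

(a, b) ≡ (256795, 2506195) mod (ℚ^×)²; places V = {2, 3, 5, 7, 11, 13, 19, 23, 29, 31, 37, ∞}.
(a,b)_11: α=3, u≡3; β=0, v≡6 (mod 11); (3|11)=+1, (6|11)=-1; sign (−1)^0·+1^0·-1^3 = -1.
(a,b)_29: α=1, u≡15; β=0, v≡17 (mod 29); (15|29)=-1, (17|29)=-1; sign (−1)^0·-1^0·-1^1 = -1.
(a,b)_19: α=0, u≡14; β=1, v≡4 (mod 19); (14|19)=-1, (4|19)=+1; sign (−1)^0·-1^1·+1^0 = -1.
(a,b)_∞: sgn(256795)=+, sgn(2506195)=+, so +1.
(a,b)_23: α=1, u≡19; β=1, v≡22 (mod 23); (19|23)=-1, (22|23)=-1; sign (−1)^1·-1^1·-1^1 = -1.
(a,b)_37: α=0, u≡20; β=1, v≡16 (mod 37); (20|37)=-1, (16|37)=+1; sign (−1)^0·-1^1·+1^0 = -1.
(a,b)_5: α=-1, u≡1; β=-1, v≡4 (mod 5); (1|5)=+1, (4|5)=+1; sign (−1)^0·+1^-1·+1^-1 = +1.
(a,b)_13: α=0, u≡7; β=4, v≡3 (mod 13); (7|13)=-1, (3|13)=+1; sign (−1)^0·-1^4·+1^0 = +1.
(a,b)_3: α=0, u≡1; β=2, v≡1 (mod 3); (1|3)=+1, (1|3)=+1; sign (−1)^0·+1^2·+1^0 = +1.
(a,b)_7: α=1, u≡5; β=2, v≡3 (mod 7); (5|7)=-1, (3|7)=-1; sign (−1)^0·-1^2·-1^1 = -1.
(a,b)_2: α=-2, β=-12; u≡3, v≡3 (mod 8); ε(u)ε(v)=1·1, αω(v)=-2·1, βω(u)=-12·1; sum ≡ 1  ⇒  -1.
(a,b)_31: α=0, u≡26; β=1, v≡1 (mod 31); (26|31)=-1, (1|31)=+1; sign (−1)^0·-1^1·+1^0 = -1.
|Ram(256795, 2506195)| = 8, even; anisotropic at {2, 7, 11, 19, 23, 29, 31, 37}.

[2, 7, 11, 19, 23, 29, 31, 37]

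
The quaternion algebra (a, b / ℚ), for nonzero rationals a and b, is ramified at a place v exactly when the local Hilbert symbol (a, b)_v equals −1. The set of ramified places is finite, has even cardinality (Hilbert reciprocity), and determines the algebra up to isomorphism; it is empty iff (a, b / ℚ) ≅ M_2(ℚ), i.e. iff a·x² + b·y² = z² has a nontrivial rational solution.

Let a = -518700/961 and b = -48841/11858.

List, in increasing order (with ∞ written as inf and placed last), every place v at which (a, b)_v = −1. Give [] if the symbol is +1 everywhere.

Mod squares: a ≡ -5187, b ≡ -2. Check v ∈ {∞, 2, 3, 5, 7, 11, 13, 17, 19, 31}.
v=31: a=31^-2·(≡23), b=31^0·(≡30) mod 31; (23|31)=-1, (30|31)=-1; (−1)^{-2·0·15}·(-1)^0·(-1)^-2 = +1.
v=5: a=5^2·(≡2), b=5^0·(≡3) mod 5; (2|5)=-1, (3|5)=-1; (−1)^{2·0·2}·(-1)^0·(-1)^2 = +1.
v=13: a=13^1·(≡3), b=13^2·(≡5) mod 13; (3|13)=+1, (5|13)=-1; (−1)^{1·2·6}·(+1)^2·(-1)^1 = -1.
v=11: a=11^0·(≡4), b=11^-2·(≡1) mod 11; (4|11)=+1, (1|11)=+1; (−1)^{0·-2·5}·(+1)^-2·(+1)^0 = +1.
v=∞: -5187 < 0 and -2 < 0  ⇒  (a,b)_∞ = -1.
v=2: v_2(a)=2, v_2(b)=-1; units ≡ 5, 7 (mod 8); ε·ε+αω+βω = 0·1+2·0+-1·1 ≡ 1  ⇒  (a,b)_2 = -1.
v=3: a=3^1·(≡2), b=3^0·(≡1) mod 3; (2|3)=-1, (1|3)=+1; (−1)^{1·0·1}·(-1)^0·(+1)^1 = +1.
v=17: a=17^0·(≡8), b=17^2·(≡2) mod 17; (8|17)=+1, (2|17)=+1; (−1)^{0·2·8}·(+1)^2·(+1)^0 = +1.
v=7: a=7^1·(≡1), b=7^-2·(≡3) mod 7; (1|7)=+1, (3|7)=-1; (−1)^{1·-2·3}·(+1)^-2·(-1)^1 = -1.
v=19: a=19^1·(≡2), b=19^0·(≡4) mod 19; (2|19)=-1, (4|19)=+1; (−1)^{1·0·9}·(-1)^0·(+1)^1 = +1.
Ram(-5187, -2) = {2, 7, 13, ∞}; no ℚ_2-point on the conic.

[2, 7, 13, inf]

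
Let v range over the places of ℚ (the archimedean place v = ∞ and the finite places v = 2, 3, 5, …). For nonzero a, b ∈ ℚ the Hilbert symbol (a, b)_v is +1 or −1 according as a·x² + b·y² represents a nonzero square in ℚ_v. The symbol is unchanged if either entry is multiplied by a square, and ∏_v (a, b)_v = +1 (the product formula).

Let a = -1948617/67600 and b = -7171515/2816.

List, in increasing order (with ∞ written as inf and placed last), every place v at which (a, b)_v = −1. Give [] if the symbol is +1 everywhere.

Mod squares: a ≡ -33, b ≡ -51865. Check v ∈ {∞, 2, 3, 5, 11, 13, 23, 41}.
v=11: a=11^1·(≡6), b=11^-1·(≡4) mod 11; (6|11)=-1, (4|11)=+1; (−1)^{1·-1·5}·(-1)^-1·(+1)^1 = +1.
v=3: a=3^11·(≡1), b=3^2·(≡2) mod 3; (1|3)=+1, (2|3)=-1; (−1)^{11·2·1}·(+1)^2·(-1)^11 = -1.
v=5: a=5^-2·(≡2), b=5^1·(≡2) mod 5; (2|5)=-1, (2|5)=-1; (−1)^{-2·1·2}·(-1)^1·(-1)^-2 = -1.
v=13: a=13^-2·(≡7), b=13^2·(≡11) mod 13; (7|13)=-1, (11|13)=-1; (−1)^{-2·2·6}·(-1)^2·(-1)^-2 = +1.
v=∞: -33 < 0 and -51865 < 0  ⇒  (a,b)_∞ = -1.
v=23: a=23^0·(≡4), b=23^1·(≡19) mod 23; (4|23)=+1, (19|23)=-1; (−1)^{0·1·11}·(+1)^1·(-1)^0 = +1.
v=2: v_2(a)=-4, v_2(b)=-8; units ≡ 7, 7 (mod 8); ε·ε+αω+βω = 1·1+-4·0+-8·0 ≡ 1  ⇒  (a,b)_2 = -1.
v=41: a=41^0·(≡33), b=41^1·(≡7) mod 41; (33|41)=+1, (7|41)=-1; (−1)^{0·1·20}·(+1)^1·(-1)^0 = +1.
(-33, -51865 / ℚ) ramifies at {2, 3, 5, ∞}: a division algebra.

[2, 3, 5, inf]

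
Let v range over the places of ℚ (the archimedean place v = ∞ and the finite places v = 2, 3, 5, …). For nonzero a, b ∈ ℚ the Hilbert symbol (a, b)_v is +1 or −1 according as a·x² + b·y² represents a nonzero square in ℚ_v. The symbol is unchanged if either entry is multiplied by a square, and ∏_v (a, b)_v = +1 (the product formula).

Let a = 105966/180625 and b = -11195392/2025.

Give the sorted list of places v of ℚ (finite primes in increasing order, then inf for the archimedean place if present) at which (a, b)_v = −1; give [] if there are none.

[]

Mod squares: a ≡ 14, b ≡ -13. Check v ∈ {∞, 2, 3, 5, 7, 13, 17, 29}.
v=13: a=13^0·(≡1), b=13^1·(≡4) mod 13; (1|13)=+1, (4|13)=+1; (−1)^{0·1·6}·(+1)^1·(+1)^0 = +1.
v=7: a=7^1·(≡1), b=7^0·(≡1) mod 7; (1|7)=+1, (1|7)=+1; (−1)^{1·0·3}·(+1)^0·(+1)^1 = +1.
v=∞: 14 > 0 and -13 < 0  ⇒  (a,b)_∞ = +1.
v=2: v_2(a)=1, v_2(b)=10; units ≡ 7, 3 (mod 8); ε·ε+αω+βω = 1·1+1·1+10·0 ≡ 0  ⇒  (a,b)_2 = +1.
v=17: a=17^-2·(≡3), b=17^0·(≡13) mod 17; (3|17)=-1, (13|17)=+1; (−1)^{-2·0·8}·(-1)^0·(+1)^-2 = +1.
v=3: a=3^2·(≡2), b=3^-4·(≡2) mod 3; (2|3)=-1, (2|3)=-1; (−1)^{2·-4·1}·(-1)^-4·(-1)^2 = +1.
v=5: a=5^-4·(≡4), b=5^-2·(≡3) mod 5; (4|5)=+1, (3|5)=-1; (−1)^{-4·-2·2}·(+1)^-2·(-1)^-4 = +1.
v=29: a=29^2·(≡3), b=29^2·(≡6) mod 29; (3|29)=-1, (6|29)=+1; (−1)^{2·2·14}·(-1)^2·(+1)^2 = +1.
Every local symbol is +1, so the conic 14·x² + -13·y² = z² has ℚ_v-points for all v and hence a ℚ-point; (a, b / ℚ) ≅ M_2(ℚ).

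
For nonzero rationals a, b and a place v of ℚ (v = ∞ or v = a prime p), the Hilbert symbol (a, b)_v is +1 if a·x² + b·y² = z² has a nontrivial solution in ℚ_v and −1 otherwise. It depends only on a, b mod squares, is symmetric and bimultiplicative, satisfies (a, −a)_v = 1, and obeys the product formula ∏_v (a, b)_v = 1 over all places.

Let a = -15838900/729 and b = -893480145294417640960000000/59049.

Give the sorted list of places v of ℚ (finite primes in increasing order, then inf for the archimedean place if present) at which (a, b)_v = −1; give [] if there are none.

Mod squares: a ≡ -1309, b ≡ -910. Check v ∈ {∞, 2, 3, 5, 7, 11, 13, 17, 23}.
v=17: a=17^1·(≡16), b=17^4·(≡1) mod 17; (16|17)=+1, (1|17)=+1; (−1)^{1·4·8}·(+1)^4·(+1)^1 = +1.
v=∞: -1309 < 0 and -910 < 0  ⇒  (a,b)_∞ = -1.
v=11: a=11^3·(≡8), b=11^6·(≡9) mod 11; (8|11)=-1, (9|11)=+1; (−1)^{3·6·5}·(-1)^6·(+1)^3 = +1.
v=13: a=13^0·(≡1), b=13^1·(≡8) mod 13; (1|13)=+1, (8|13)=-1; (−1)^{0·1·6}·(+1)^1·(-1)^0 = +1.
v=23: a=23^0·(≡6), b=23^2·(≡7) mod 23; (6|23)=+1, (7|23)=-1; (−1)^{0·2·11}·(+1)^2·(-1)^0 = +1.
v=2: v_2(a)=2, v_2(b)=15; units ≡ 3, 1 (mod 8); ε·ε+αω+βω = 1·0+2·0+15·1 ≡ 1  ⇒  (a,b)_2 = -1.
v=5: a=5^2·(≡1), b=5^7·(≡3) mod 5; (1|5)=+1, (3|5)=-1; (−1)^{2·7·2}·(+1)^7·(-1)^2 = +1.
v=7: a=7^1·(≡1), b=7^3·(≡6) mod 7; (1|7)=+1, (6|7)=-1; (−1)^{1·3·3}·(+1)^3·(-1)^1 = +1.
v=3: a=3^-6·(≡2), b=3^-10·(≡2) mod 3; (2|3)=-1, (2|3)=-1; (−1)^{-6·-10·1}·(-1)^-10·(-1)^-6 = +1.
|Ram(-1309, -910)| = 2, even; anisotropic at {2, ∞}.

[2, inf]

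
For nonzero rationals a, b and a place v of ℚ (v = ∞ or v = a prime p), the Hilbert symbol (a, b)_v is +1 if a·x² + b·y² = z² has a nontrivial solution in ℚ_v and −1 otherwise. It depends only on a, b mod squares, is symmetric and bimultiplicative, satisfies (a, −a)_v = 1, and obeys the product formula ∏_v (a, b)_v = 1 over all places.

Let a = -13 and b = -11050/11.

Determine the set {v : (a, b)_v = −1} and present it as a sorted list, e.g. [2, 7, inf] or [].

[2, inf]

Mod squares: a ≡ -13, b ≡ -4862. Check v ∈ {∞, 2, 5, 11, 13, 17}.
v=2: v_2(a)=0, v_2(b)=1; units ≡ 3, 1 (mod 8); ε·ε+αω+βω = 1·0+0·0+1·1 ≡ 1  ⇒  (a,b)_2 = -1.
v=17: a=17^0·(≡4), b=17^1·(≡12) mod 17; (4|17)=+1, (12|17)=-1; (−1)^{0·1·8}·(+1)^1·(-1)^0 = +1.
v=5: a=5^0·(≡2), b=5^2·(≡3) mod 5; (2|5)=-1, (3|5)=-1; (−1)^{0·2·2}·(-1)^2·(-1)^0 = +1.
v=∞: -13 < 0 and -4862 < 0  ⇒  (a,b)_∞ = -1.
v=11: a=11^0·(≡9), b=11^-1·(≡5) mod 11; (9|11)=+1, (5|11)=+1; (−1)^{0·-1·5}·(+1)^-1·(+1)^0 = +1.
v=13: a=13^1·(≡12), b=13^1·(≡9) mod 13; (12|13)=+1, (9|13)=+1; (−1)^{1·1·6}·(+1)^1·(+1)^1 = +1.
|Ram(-13, -4862)| = 2, even; anisotropic at {2, ∞}.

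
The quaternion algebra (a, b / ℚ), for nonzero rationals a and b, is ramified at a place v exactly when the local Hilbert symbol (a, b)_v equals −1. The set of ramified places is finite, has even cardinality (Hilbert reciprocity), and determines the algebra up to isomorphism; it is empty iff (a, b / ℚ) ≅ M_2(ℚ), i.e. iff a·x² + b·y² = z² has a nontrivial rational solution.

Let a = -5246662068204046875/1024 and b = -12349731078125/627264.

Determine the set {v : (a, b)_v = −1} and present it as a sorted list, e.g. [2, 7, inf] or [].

[7, 11, 41, inf]

(a, b) ≡ (-11, -329189) mod (ℚ^×)²; places V = {2, 3, 5, 7, 11, 23, 31, 37, 41, ∞}.
(a,b)_∞: sgn(-11)=−, sgn(-329189)=−, so -1.
(a,b)_31: α=2, u≡9; β=1, v≡1 (mod 31); (9|31)=+1, (1|31)=+1; sign (−1)^0·+1^1·+1^2 = +1.
(a,b)_11: α=1, u≡6; β=-2, v≡7 (mod 11); (6|11)=-1, (7|11)=-1; sign (−1)^0·-1^-2·-1^1 = -1.
(a,b)_37: α=0, u≡9; β=1, v≡15 (mod 37); (9|37)=+1, (15|37)=-1; sign (−1)^0·+1^1·-1^0 = +1.
(a,b)_41: α=2, u≡13; β=1, v≡14 (mod 41); (13|41)=-1, (14|41)=-1; sign (−1)^0·-1^1·-1^2 = -1.
(a,b)_2: α=-10, β=-6; u≡5, v≡3 (mod 8); ε(u)ε(v)=0·1, αω(v)=-10·1, βω(u)=-6·1; sum ≡ 0  ⇒  +1.
(a,b)_5: α=6, u≡4; β=6, v≡4 (mod 5); (4|5)=+1, (4|5)=+1; sign (−1)^0·+1^6·+1^6 = +1.
(a,b)_7: α=2, u≡5; β=5, v≡6 (mod 7); (5|7)=-1, (6|7)=-1; sign (−1)^0·-1^5·-1^2 = -1.
(a,b)_3: α=6, u≡1; β=-4, v≡1 (mod 3); (1|3)=+1, (1|3)=+1; sign (−1)^0·+1^-4·+1^6 = +1.
(a,b)_23: α=2, u≡1; β=0, v≡21 (mod 23); (1|23)=+1, (21|23)=-1; sign (−1)^0·+1^0·-1^2 = +1.
Ram(-11, -329189) = {7, 11, 41, ∞}; no ℚ_7-point on the conic.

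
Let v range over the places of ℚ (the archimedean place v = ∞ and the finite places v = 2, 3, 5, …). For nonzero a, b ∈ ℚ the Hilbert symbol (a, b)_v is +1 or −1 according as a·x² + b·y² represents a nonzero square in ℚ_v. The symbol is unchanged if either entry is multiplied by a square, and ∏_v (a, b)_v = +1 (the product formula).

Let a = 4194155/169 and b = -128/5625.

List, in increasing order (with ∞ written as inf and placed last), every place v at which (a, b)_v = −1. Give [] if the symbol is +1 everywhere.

(a, b) ≡ (85595, -2) mod (ℚ^×)²; places V = {2, 3, 5, 7, 13, 17, 19, 53, ∞}.
(a,b)_5: α=1, u≡4; β=-4, v≡3 (mod 5); (4|5)=+1, (3|5)=-1; sign (−1)^0·+1^-4·-1^1 = -1.
(a,b)_2: α=0, β=7; u≡3, v≡7 (mod 8); ε(u)ε(v)=1·1, αω(v)=0·0, βω(u)=7·1; sum ≡ 0  ⇒  +1.
(a,b)_17: α=1, u≡6; β=0, v≡13 (mod 17); (6|17)=-1, (13|17)=+1; sign (−1)^0·-1^0·+1^1 = +1.
(a,b)_7: α=2, u≡6; β=0, v≡3 (mod 7); (6|7)=-1, (3|7)=-1; sign (−1)^0·-1^0·-1^2 = +1.
(a,b)_3: α=0, u≡2; β=-2, v≡1 (mod 3); (2|3)=-1, (1|3)=+1; sign (−1)^0·-1^-2·+1^0 = +1.
(a,b)_∞: sgn(85595)=+, sgn(-2)=−, so +1.
(a,b)_19: α=1, u≡8; β=0, v≡5 (mod 19); (8|19)=-1, (5|19)=+1; sign (−1)^0·-1^0·+1^1 = +1.
(a,b)_53: α=1, u≡43; β=0, v≡12 (mod 53); (43|53)=+1, (12|53)=-1; sign (−1)^0·+1^0·-1^1 = -1.
(a,b)_13: α=-2, u≡4; β=0, v≡6 (mod 13); (4|13)=+1, (6|13)=-1; sign (−1)^0·+1^0·-1^-2 = +1.
Ram(85595, -2) = {5, 53}; no ℚ_5-point on the conic.

[5, 53]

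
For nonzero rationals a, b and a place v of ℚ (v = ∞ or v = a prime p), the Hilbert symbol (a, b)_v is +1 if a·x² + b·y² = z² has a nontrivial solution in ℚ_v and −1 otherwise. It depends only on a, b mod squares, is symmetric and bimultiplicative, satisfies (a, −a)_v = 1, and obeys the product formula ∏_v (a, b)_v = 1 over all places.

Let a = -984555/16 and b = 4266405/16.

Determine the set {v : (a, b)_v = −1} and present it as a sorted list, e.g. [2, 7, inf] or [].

[11, 17]

Mod squares: a ≡ -12155, b ≡ 2805. Check v ∈ {∞, 2, 3, 5, 11, 13, 17}.
v=17: a=17^1·(≡13), b=17^1·(≡6) mod 17; (13|17)=+1, (6|17)=-1; (−1)^{1·1·8}·(+1)^1·(-1)^1 = -1.
v=2: v_2(a)=-4, v_2(b)=-4; units ≡ 5, 5 (mod 8); ε·ε+αω+βω = 0·0+-4·1+-4·1 ≡ 0  ⇒  (a,b)_2 = +1.
v=11: a=11^1·(≡7), b=11^1·(≡10) mod 11; (7|11)=-1, (10|11)=-1; (−1)^{1·1·5}·(-1)^1·(-1)^1 = -1.
v=∞: -12155 < 0 and 2805 > 0  ⇒  (a,b)_∞ = +1.
v=3: a=3^4·(≡1), b=3^3·(≡2) mod 3; (1|3)=+1, (2|3)=-1; (−1)^{4·3·1}·(+1)^3·(-1)^4 = +1.
v=13: a=13^1·(≡1), b=13^2·(≡4) mod 13; (1|13)=+1, (4|13)=+1; (−1)^{1·2·6}·(+1)^2·(+1)^1 = +1.
v=5: a=5^1·(≡4), b=5^1·(≡1) mod 5; (4|5)=+1, (1|5)=+1; (−1)^{1·1·2}·(+1)^1·(+1)^1 = +1.
Ram(-12155, 2805) = {11, 17}; no ℚ_11-point on the conic.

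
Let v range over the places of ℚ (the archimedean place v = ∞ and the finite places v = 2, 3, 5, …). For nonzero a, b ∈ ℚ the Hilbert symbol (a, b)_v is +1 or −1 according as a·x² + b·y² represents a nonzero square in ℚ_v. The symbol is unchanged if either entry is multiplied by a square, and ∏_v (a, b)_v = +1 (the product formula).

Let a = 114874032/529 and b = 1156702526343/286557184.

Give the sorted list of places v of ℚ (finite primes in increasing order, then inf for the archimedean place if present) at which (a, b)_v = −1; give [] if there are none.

[2, 17]

(a, b) ≡ (3, 663) mod (ℚ^×)²; places V = {2, 3, 7, 13, 17, 23, ∞}.
(a,b)_23: α=-2, u≡3; β=-4, v≡15 (mod 23); (3|23)=+1, (15|23)=-1; sign (−1)^0·+1^-4·-1^-2 = +1.
(a,b)_7: α=2, u≡3; β=2, v≡6 (mod 7); (3|7)=-1, (6|7)=-1; sign (−1)^0·-1^2·-1^2 = +1.
(a,b)_2: α=4, β=-10; u≡3, v≡7 (mod 8); ε(u)ε(v)=1·1, αω(v)=4·0, βω(u)=-10·1; sum ≡ 1  ⇒  -1.
(a,b)_3: α=1, u≡1; β=7, v≡2 (mod 3); (1|3)=+1, (2|3)=-1; sign (−1)^1·+1^7·-1^1 = +1.
(a,b)_17: α=2, u≡14; β=3, v≡3 (mod 17); (14|17)=-1, (3|17)=-1; sign (−1)^0·-1^3·-1^2 = -1.
(a,b)_∞: sgn(3)=+, sgn(663)=+, so +1.
(a,b)_13: α=2, u≡4; β=3, v≡12 (mod 13); (4|13)=+1, (12|13)=+1; sign (−1)^0·+1^3·+1^2 = +1.
Ram(3, 663) = {2, 17}; no ℚ_2-point on the conic.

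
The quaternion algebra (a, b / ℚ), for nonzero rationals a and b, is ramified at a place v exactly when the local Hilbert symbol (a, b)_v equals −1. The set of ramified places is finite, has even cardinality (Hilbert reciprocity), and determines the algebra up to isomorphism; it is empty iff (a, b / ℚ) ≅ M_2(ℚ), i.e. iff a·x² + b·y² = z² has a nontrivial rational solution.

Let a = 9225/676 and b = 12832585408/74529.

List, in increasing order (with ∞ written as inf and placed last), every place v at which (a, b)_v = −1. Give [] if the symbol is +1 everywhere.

Mod squares: a ≡ 41, b ≡ 555427. Check v ∈ {∞, 2, 3, 5, 7, 13, 19, 23, 31, 41}.
v=41: a=41^1·(≡1), b=41^1·(≡15) mod 41; (1|41)=+1, (15|41)=-1; (−1)^{1·1·20}·(+1)^1·(-1)^1 = -1.
v=19: a=19^0·(≡13), b=19^3·(≡7) mod 19; (13|19)=-1, (7|19)=+1; (−1)^{0·3·9}·(-1)^3·(+1)^0 = -1.
v=2: v_2(a)=-2, v_2(b)=6; units ≡ 1, 3 (mod 8); ε·ε+αω+βω = 0·1+-2·1+6·0 ≡ 0  ⇒  (a,b)_2 = +1.
v=31: a=31^0·(≡28), b=31^1·(≡23) mod 31; (28|31)=+1, (23|31)=-1; (−1)^{0·1·15}·(+1)^1·(-1)^0 = +1.
v=∞: 41 > 0 and 555427 > 0  ⇒  (a,b)_∞ = +1.
v=23: a=23^0·(≡13), b=23^1·(≡14) mod 23; (13|23)=+1, (14|23)=-1; (−1)^{0·1·11}·(+1)^1·(-1)^0 = +1.
v=7: a=7^0·(≡5), b=7^-2·(≡3) mod 7; (5|7)=-1, (3|7)=-1; (−1)^{0·-2·3}·(-1)^-2·(-1)^0 = +1.
v=5: a=5^2·(≡4), b=5^0·(≡2) mod 5; (4|5)=+1, (2|5)=-1; (−1)^{2·0·2}·(+1)^0·(-1)^2 = +1.
v=13: a=13^-2·(≡2), b=13^-2·(≡7) mod 13; (2|13)=-1, (7|13)=-1; (−1)^{-2·-2·6}·(-1)^-2·(-1)^-2 = +1.
v=3: a=3^2·(≡2), b=3^-2·(≡1) mod 3; (2|3)=-1, (1|3)=+1; (−1)^{2·-2·1}·(-1)^-2·(+1)^2 = +1.
(41, 555427 / ℚ) ramifies at {19, 41}: a division algebra.

[19, 41]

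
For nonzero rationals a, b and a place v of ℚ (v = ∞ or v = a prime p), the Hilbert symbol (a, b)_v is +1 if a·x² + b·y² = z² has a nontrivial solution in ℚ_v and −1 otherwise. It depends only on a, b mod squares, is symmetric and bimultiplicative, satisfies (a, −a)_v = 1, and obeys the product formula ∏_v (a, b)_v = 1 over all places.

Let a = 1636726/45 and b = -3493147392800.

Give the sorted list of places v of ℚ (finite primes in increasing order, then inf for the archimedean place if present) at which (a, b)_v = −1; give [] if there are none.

Mod squares: a ≡ 15470, b ≡ -2. Check v ∈ {∞, 2, 3, 5, 7, 13, 17, 23}.
v=13: a=13^1·(≡6), b=13^4·(≡6) mod 13; (6|13)=-1, (6|13)=-1; (−1)^{1·4·6}·(-1)^4·(-1)^1 = -1.
v=17: a=17^1·(≡13), b=17^2·(≡15) mod 17; (13|17)=+1, (15|17)=+1; (−1)^{1·2·8}·(+1)^2·(+1)^1 = +1.
v=23: a=23^2·(≡11), b=23^2·(≡20) mod 23; (11|23)=-1, (20|23)=-1; (−1)^{2·2·11}·(-1)^2·(-1)^2 = +1.
v=∞: 15470 > 0 and -2 < 0  ⇒  (a,b)_∞ = +1.
v=3: a=3^-2·(≡2), b=3^0·(≡1) mod 3; (2|3)=-1, (1|3)=+1; (−1)^{-2·0·1}·(-1)^0·(+1)^-2 = +1.
v=7: a=7^1·(≡6), b=7^0·(≡5) mod 7; (6|7)=-1, (5|7)=-1; (−1)^{1·0·3}·(-1)^0·(-1)^1 = -1.
v=2: v_2(a)=1, v_2(b)=5; units ≡ 7, 7 (mod 8); ε·ε+αω+βω = 1·1+1·0+5·0 ≡ 1  ⇒  (a,b)_2 = -1.
v=5: a=5^-1·(≡4), b=5^2·(≡3) mod 5; (4|5)=+1, (3|5)=-1; (−1)^{-1·2·2}·(+1)^2·(-1)^-1 = -1.
|Ram(15470, -2)| = 4, even; anisotropic at {2, 5, 7, 13}.

[2, 5, 7, 13]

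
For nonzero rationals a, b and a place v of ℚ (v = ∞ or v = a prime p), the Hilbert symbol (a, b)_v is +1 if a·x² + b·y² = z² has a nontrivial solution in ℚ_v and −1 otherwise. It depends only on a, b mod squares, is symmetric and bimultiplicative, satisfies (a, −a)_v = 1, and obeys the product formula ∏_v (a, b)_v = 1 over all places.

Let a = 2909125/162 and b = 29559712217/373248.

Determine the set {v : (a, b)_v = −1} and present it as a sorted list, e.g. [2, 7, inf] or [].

(a, b) ≡ (170, 34) mod (ℚ^×)²; places V = {2, 3, 5, 7, 17, 23, 37, ∞}.
(a,b)_7: α=0, u≡2; β=4, v≡6 (mod 7); (2|7)=+1, (6|7)=-1; sign (−1)^0·+1^4·-1^0 = +1.
(a,b)_2: α=-1, β=-9; u≡5, v≡1 (mod 8); ε(u)ε(v)=0·0, αω(v)=-1·0, βω(u)=-9·1; sum ≡ 1  ⇒  -1.
(a,b)_∞: sgn(170)=+, sgn(34)=+, so +1.
(a,b)_5: α=3, u≡4; β=0, v≡4 (mod 5); (4|5)=+1, (4|5)=+1; sign (−1)^0·+1^0·+1^3 = +1.
(a,b)_37: α=2, u≡17; β=2, v≡1 (mod 37); (17|37)=-1, (1|37)=+1; sign (−1)^0·-1^2·+1^2 = +1.
(a,b)_23: α=0, u≡16; β=2, v≡22 (mod 23); (16|23)=+1, (22|23)=-1; sign (−1)^0·+1^2·-1^0 = +1.
(a,b)_17: α=1, u≡6; β=1, v≡16 (mod 17); (6|17)=-1, (16|17)=+1; sign (−1)^0·-1^1·+1^1 = -1.
(a,b)_3: α=-4, u≡2; β=-6, v≡1 (mod 3); (2|3)=-1, (1|3)=+1; sign (−1)^0·-1^-6·+1^-4 = +1.
Ram(170, 34) = {2, 17}; no ℚ_2-point on the conic.

[2, 17]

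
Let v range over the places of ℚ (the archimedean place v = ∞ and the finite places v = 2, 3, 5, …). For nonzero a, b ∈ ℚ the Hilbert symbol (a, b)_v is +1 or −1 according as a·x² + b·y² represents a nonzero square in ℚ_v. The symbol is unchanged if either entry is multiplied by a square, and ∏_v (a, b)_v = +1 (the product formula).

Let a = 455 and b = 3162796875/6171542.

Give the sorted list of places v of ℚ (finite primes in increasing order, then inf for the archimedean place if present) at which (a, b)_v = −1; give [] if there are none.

(a, b) ≡ (455, 1938) mod (ℚ^×)²; places V = {2, 3, 5, 7, 13, 17, 19, 31, ∞}.
(a,b)_3: α=0, u≡2; β=5, v≡1 (mod 3); (2|3)=-1, (1|3)=+1; sign (−1)^0·-1^5·+1^0 = -1.
(a,b)_∞: sgn(455)=+, sgn(1938)=+, so +1.
(a,b)_7: α=1, u≡2; β=2, v≡6 (mod 7); (2|7)=+1, (6|7)=-1; sign (−1)^0·+1^2·-1^1 = -1.
(a,b)_17: α=0, u≡13; β=1, v≡10 (mod 17); (13|17)=+1, (10|17)=-1; sign (−1)^0·+1^1·-1^0 = +1.
(a,b)_2: α=0, β=-1; u≡7, v≡1 (mod 8); ε(u)ε(v)=1·0, αω(v)=0·0, βω(u)=-1·0; sum ≡ 0  ⇒  +1.
(a,b)_13: α=1, u≡9; β=-2, v≡4 (mod 13); (9|13)=+1, (4|13)=+1; sign (−1)^0·+1^-2·+1^1 = +1.
(a,b)_5: α=1, u≡1; β=6, v≡2 (mod 5); (1|5)=+1, (2|5)=-1; sign (−1)^0·+1^6·-1^1 = -1.
(a,b)_19: α=0, u≡18; β=-1, v≡5 (mod 19); (18|19)=-1, (5|19)=+1; sign (−1)^0·-1^-1·+1^0 = -1.
(a,b)_31: α=0, u≡21; β=-2, v≡4 (mod 31); (21|31)=-1, (4|31)=+1; sign (−1)^0·-1^-2·+1^0 = +1.
(455, 1938 / ℚ) ramifies at {3, 5, 7, 19}: a division algebra.

[3, 5, 7, 19]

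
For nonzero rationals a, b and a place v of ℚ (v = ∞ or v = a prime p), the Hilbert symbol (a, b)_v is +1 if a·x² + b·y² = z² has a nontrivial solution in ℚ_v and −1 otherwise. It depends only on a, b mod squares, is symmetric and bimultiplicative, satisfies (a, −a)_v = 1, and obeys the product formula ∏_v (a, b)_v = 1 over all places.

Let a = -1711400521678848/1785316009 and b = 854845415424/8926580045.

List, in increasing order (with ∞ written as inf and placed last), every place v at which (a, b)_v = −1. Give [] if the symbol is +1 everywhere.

[5, 13]

Mod squares: a ≡ -143, b ≡ 70. Check v ∈ {∞, 2, 3, 5, 7, 11, 13, 29, 31, 47}.
v=7: a=7^2·(≡4), b=7^1·(≡5) mod 7; (4|7)=+1, (5|7)=-1; (−1)^{2·1·3}·(+1)^1·(-1)^2 = +1.
v=3: a=3^6·(≡1), b=3^6·(≡1) mod 3; (1|3)=+1, (1|3)=+1; (−1)^{6·6·1}·(+1)^6·(+1)^6 = +1.
v=5: a=5^0·(≡3), b=5^-1·(≡1) mod 5; (3|5)=-1, (1|5)=+1; (−1)^{0·-1·2}·(-1)^-1·(+1)^0 = -1.
v=47: a=47^-2·(≡46), b=47^-2·(≡46) mod 47; (46|47)=-1, (46|47)=-1; (−1)^{-2·-2·23}·(-1)^-2·(-1)^-2 = +1.
v=31: a=31^-2·(≡26), b=31^-2·(≡19) mod 31; (26|31)=-1, (19|31)=+1; (−1)^{-2·-2·15}·(-1)^-2·(+1)^-2 = +1.
v=13: a=13^3·(≡11), b=13^2·(≡5) mod 13; (11|13)=-1, (5|13)=-1; (−1)^{3·2·6}·(-1)^2·(-1)^3 = -1.
v=11: a=11^3·(≡4), b=11^2·(≡5) mod 11; (4|11)=+1, (5|11)=+1; (−1)^{3·2·5}·(+1)^2·(+1)^3 = +1.
v=∞: -143 < 0 and 70 > 0  ⇒  (a,b)_∞ = +1.
v=29: a=29^-2·(≡26), b=29^-2·(≡18) mod 29; (26|29)=-1, (18|29)=-1; (−1)^{-2·-2·14}·(-1)^-2·(-1)^-2 = +1.
v=2: v_2(a)=14, v_2(b)=13; units ≡ 1, 3 (mod 8); ε·ε+αω+βω = 0·1+14·1+13·0 ≡ 0  ⇒  (a,b)_2 = +1.
|Ram(-143, 70)| = 2, even; anisotropic at {5, 13}.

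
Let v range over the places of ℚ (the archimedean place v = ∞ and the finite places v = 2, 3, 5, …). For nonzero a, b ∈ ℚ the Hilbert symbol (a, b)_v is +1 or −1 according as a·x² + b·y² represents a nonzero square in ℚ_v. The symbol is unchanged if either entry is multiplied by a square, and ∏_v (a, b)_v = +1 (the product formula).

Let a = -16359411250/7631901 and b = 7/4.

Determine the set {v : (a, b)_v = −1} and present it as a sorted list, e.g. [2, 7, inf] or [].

(a, b) ≡ (-4491578, 7) mod (ℚ^×)²; places V = {2, 3, 5, 7, 13, 19, 23, 29, 37, ∞}.
(a,b)_23: α=1, u≡14; β=0, v≡19 (mod 23); (14|23)=-1, (19|23)=-1; sign (−1)^0·-1^0·-1^1 = -1.
(a,b)_5: α=4, u≡2; β=0, v≡3 (mod 5); (2|5)=-1, (3|5)=-1; sign (−1)^0·-1^0·-1^4 = +1.
(a,b)_7: α=1, u≡4; β=1, v≡2 (mod 7); (4|7)=+1, (2|7)=+1; sign (−1)^1·+1^1·+1^1 = -1.
(a,b)_19: α=-2, u≡15; β=0, v≡16 (mod 19); (15|19)=-1, (16|19)=+1; sign (−1)^0·-1^0·+1^-2 = +1.
(a,b)_13: α=3, u≡5; β=0, v≡5 (mod 13); (5|13)=-1, (5|13)=-1; sign (−1)^0·-1^0·-1^3 = -1.
(a,b)_2: α=1, β=-2; u≡3, v≡7 (mod 8); ε(u)ε(v)=1·1, αω(v)=1·0, βω(u)=-2·1; sum ≡ 1  ⇒  -1.
(a,b)_3: α=-6, u≡1; β=0, v≡1 (mod 3); (1|3)=+1, (1|3)=+1; sign (−1)^0·+1^0·+1^-6 = +1.
(a,b)_29: α=-1, u≡16; β=0, v≡9 (mod 29); (16|29)=+1, (9|29)=+1; sign (−1)^0·+1^0·+1^-1 = +1.
(a,b)_∞: sgn(-4491578)=−, sgn(7)=+, so +1.
(a,b)_37: α=1, u≡9; β=0, v≡11 (mod 37); (9|37)=+1, (11|37)=+1; sign (−1)^0·+1^0·+1^1 = +1.
Ram(-4491578, 7) = {2, 7, 13, 23}; no ℚ_2-point on the conic.

[2, 7, 13, 23]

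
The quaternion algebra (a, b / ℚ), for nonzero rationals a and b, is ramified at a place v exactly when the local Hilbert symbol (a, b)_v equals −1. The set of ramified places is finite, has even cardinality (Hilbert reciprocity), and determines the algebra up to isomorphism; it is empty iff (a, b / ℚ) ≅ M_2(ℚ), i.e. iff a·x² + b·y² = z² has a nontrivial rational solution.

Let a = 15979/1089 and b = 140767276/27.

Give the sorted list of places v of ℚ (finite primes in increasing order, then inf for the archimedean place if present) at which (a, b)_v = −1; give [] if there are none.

Mod squares: a ≡ 19, b ≡ 365313. Check v ∈ {∞, 2, 3, 11, 13, 17, 19, 29}.
v=2: v_2(a)=0, v_2(b)=2; units ≡ 3, 1 (mod 8); ε·ε+αω+βω = 1·0+0·0+2·1 ≡ 0  ⇒  (a,b)_2 = +1.
v=13: a=13^0·(≡8), b=13^1·(≡6) mod 13; (8|13)=-1, (6|13)=-1; (−1)^{0·1·6}·(-1)^1·(-1)^0 = -1.
v=17: a=17^0·(≡16), b=17^3·(≡16) mod 17; (16|17)=+1, (16|17)=+1; (−1)^{0·3·8}·(+1)^3·(+1)^0 = +1.
v=29: a=29^2·(≡3), b=29^1·(≡17) mod 29; (3|29)=-1, (17|29)=-1; (−1)^{2·1·14}·(-1)^1·(-1)^2 = -1.
v=3: a=3^-2·(≡1), b=3^-3·(≡1) mod 3; (1|3)=+1, (1|3)=+1; (−1)^{-2·-3·1}·(+1)^-3·(+1)^-2 = +1.
v=11: a=11^-2·(≡2), b=11^0·(≡9) mod 11; (2|11)=-1, (9|11)=+1; (−1)^{-2·0·5}·(-1)^0·(+1)^-2 = +1.
v=∞: 19 > 0 and 365313 > 0  ⇒  (a,b)_∞ = +1.
v=19: a=19^1·(≡4), b=19^1·(≡12) mod 19; (4|19)=+1, (12|19)=-1; (−1)^{1·1·9}·(+1)^1·(-1)^1 = +1.
|Ram(19, 365313)| = 2, even; anisotropic at {13, 29}.

[13, 29]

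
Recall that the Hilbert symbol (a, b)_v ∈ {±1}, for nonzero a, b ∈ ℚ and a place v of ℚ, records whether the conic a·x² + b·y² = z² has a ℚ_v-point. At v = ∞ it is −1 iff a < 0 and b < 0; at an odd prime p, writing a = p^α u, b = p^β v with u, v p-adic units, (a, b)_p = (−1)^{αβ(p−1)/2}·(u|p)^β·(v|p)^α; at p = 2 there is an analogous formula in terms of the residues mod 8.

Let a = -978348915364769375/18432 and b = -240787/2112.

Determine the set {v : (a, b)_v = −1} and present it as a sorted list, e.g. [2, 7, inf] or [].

[2, 3, 19, inf]

(a, b) ≡ (-1102, -22011) mod (ℚ^×)²; places V = {2, 3, 5, 7, 11, 19, 23, 29, ∞}.
(a,b)_3: α=-2, u≡2; β=-1, v≡1 (mod 3); (2|3)=-1, (1|3)=+1; sign (−1)^0·-1^-1·+1^-2 = -1.
(a,b)_7: α=2, u≡4; β=0, v≡4 (mod 7); (4|7)=+1, (4|7)=+1; sign (−1)^0·+1^0·+1^2 = +1.
(a,b)_2: α=-11, β=-6; u≡1, v≡5 (mod 8); ε(u)ε(v)=0·0, αω(v)=-11·1, βω(u)=-6·0; sum ≡ 1  ⇒  -1.
(a,b)_∞: sgn(-1102)=−, sgn(-22011)=−, so -1.
(a,b)_5: α=4, u≡2; β=0, v≡4 (mod 5); (2|5)=-1, (4|5)=+1; sign (−1)^0·-1^0·+1^4 = +1.
(a,b)_11: α=0, u≡5; β=-1, v≡5 (mod 11); (5|11)=+1, (5|11)=+1; sign (−1)^0·+1^-1·+1^0 = +1.
(a,b)_29: α=3, u≡5; β=1, v≡25 (mod 29); (5|29)=+1, (25|29)=+1; sign (−1)^0·+1^1·+1^3 = +1.
(a,b)_19: α=5, u≡3; β=2, v≡12 (mod 19); (3|19)=-1, (12|19)=-1; sign (−1)^0·-1^2·-1^5 = -1.
(a,b)_23: α=2, u≡6; β=1, v≡1 (mod 23); (6|23)=+1, (1|23)=+1; sign (−1)^0·+1^1·+1^2 = +1.
Ram(-1102, -22011) = {2, 3, 19, ∞}; no ℚ_2-point on the conic.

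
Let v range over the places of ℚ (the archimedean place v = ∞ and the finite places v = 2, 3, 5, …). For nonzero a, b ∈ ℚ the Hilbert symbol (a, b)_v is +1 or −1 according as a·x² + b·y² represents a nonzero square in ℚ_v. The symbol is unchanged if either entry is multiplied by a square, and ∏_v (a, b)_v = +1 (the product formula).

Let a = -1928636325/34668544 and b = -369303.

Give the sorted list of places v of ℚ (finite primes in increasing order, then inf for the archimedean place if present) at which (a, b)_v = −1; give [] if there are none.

[3, 19, 31, inf]

Mod squares: a ≡ -19437, b ≡ -1023. Check v ∈ {∞, 2, 3, 5, 7, 11, 19, 23, 31}.
v=2: v_2(a)=-16, v_2(b)=0; units ≡ 3, 1 (mod 8); ε·ε+αω+βω = 1·0+-16·0+0·1 ≡ 0  ⇒  (a,b)_2 = +1.
v=31: a=31^1·(≡26), b=31^1·(≡22) mod 31; (26|31)=-1, (22|31)=-1; (−1)^{1·1·15}·(-1)^1·(-1)^1 = -1.
v=∞: -19437 < 0 and -1023 < 0  ⇒  (a,b)_∞ = -1.
v=3: a=3^5·(≡1), b=3^1·(≡1) mod 3; (1|3)=+1, (1|3)=+1; (−1)^{5·1·1}·(+1)^1·(+1)^5 = -1.
v=5: a=5^2·(≡3), b=5^0·(≡2) mod 5; (3|5)=-1, (2|5)=-1; (−1)^{2·0·2}·(-1)^0·(-1)^2 = +1.
v=7: a=7^2·(≡4), b=7^0·(≡3) mod 7; (4|7)=+1, (3|7)=-1; (−1)^{2·0·3}·(+1)^0·(-1)^2 = +1.
v=11: a=11^1·(≡1), b=11^1·(≡10) mod 11; (1|11)=+1, (10|11)=-1; (−1)^{1·1·5}·(+1)^1·(-1)^1 = +1.
v=19: a=19^1·(≡10), b=19^2·(≡3) mod 19; (10|19)=-1, (3|19)=-1; (−1)^{1·2·9}·(-1)^2·(-1)^1 = -1.
v=23: a=23^-2·(≡7), b=23^0·(≡8) mod 23; (7|23)=-1, (8|23)=+1; (−1)^{-2·0·11}·(-1)^0·(+1)^-2 = +1.
Ram(-19437, -1023) = {3, 19, 31, ∞}; no ℚ_3-point on the conic.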